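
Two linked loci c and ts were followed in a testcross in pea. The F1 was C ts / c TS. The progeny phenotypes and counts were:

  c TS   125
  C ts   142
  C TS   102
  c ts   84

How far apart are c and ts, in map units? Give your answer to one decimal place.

The recombinant classes are C TS and c ts: 102 + 84 = 186.
Recombination frequency = 186/453 = 0.4106 ≈ 41.1%, i.e. 41.1 map units.

41.1 map units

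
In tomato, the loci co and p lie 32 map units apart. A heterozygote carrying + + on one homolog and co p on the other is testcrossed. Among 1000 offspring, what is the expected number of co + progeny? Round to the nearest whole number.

160

A map distance of 32 map units corresponds to a recombination frequency of 0.320.
The F1 is + + / co p, so co + is a recombinant gamete class with expected frequency r/2 = 0.320/2 = 0.1600.
Expected number = 0.1600 × 1000 = 160.00 ≈ 160.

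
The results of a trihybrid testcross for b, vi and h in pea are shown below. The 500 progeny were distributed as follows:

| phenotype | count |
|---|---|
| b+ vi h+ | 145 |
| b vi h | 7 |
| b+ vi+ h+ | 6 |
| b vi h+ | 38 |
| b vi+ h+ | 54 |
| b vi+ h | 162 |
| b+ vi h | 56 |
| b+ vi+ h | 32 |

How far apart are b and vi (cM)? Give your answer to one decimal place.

The two most frequent reciprocal classes, b vi+ h and b+ vi h+, are the parental types, so the F1 was b vi+ h / b+ vi h+.
The two rarest classes, b vi h and b+ vi+ h+, are the double crossovers. Comparing them with the parentals, only the vi allele has switched, so vi is the middle locus and the order is b – vi – h.
Crossovers in the b–vi interval produce the single-crossover classes b+ vi+ h and b vi h+ (32 + 38 = 70) plus the double crossovers (13).
RF(b–vi) = (70 + 13) / 500 = 83/500 = 0.1660 → 16.6 cM.

16.6 cM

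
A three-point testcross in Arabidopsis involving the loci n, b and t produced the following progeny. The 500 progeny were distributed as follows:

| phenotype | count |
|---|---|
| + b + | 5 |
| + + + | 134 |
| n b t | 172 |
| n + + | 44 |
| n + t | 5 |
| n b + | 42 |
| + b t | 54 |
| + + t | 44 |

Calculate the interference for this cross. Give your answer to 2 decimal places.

0.52

The two most frequent reciprocal classes, + + + and n b t, are the parental types, so the F1 was + + + / n b t.
The two rarest classes, + b + and n + t, are the double crossovers. Comparing them with the parentals, only the b allele has switched, so b is the middle locus and the order is t – b – n.
t–b: (86 + 10)/500 = 0.1920; b–n: (98 + 10)/500 = 0.2160.
Expected DCO frequency = 0.1920 × 0.2160 ≈ 0.04147; observed = 10/500 ≈ 0.02000.
Coefficient of coincidence = 0.02000/0.04147 ≈ 0.48; interference = 1 − 0.48 = 0.52.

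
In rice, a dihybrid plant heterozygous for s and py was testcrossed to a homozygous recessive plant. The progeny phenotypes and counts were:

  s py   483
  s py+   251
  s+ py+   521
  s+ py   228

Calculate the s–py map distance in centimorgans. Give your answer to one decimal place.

The two most frequent classes, s+ py+ (521) and s py (483), are the parental types, so the F1 was s+ py+ / s py.
The recombinant classes are s+ py and s py+: 228 + 251 = 479.
Recombination frequency = 479/1483 = 0.3230 ≈ 32.3%, i.e. 32.3 centimorgans.

32.3 centimorgans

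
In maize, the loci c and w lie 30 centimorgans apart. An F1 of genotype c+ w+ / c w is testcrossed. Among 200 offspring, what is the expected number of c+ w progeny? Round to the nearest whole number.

30

A map distance of 30 centimorgans corresponds to a recombination frequency of 0.300.
The F1 is c+ w+ / c w, so c+ w is a recombinant gamete class with expected frequency r/2 = 0.300/2 = 0.1500.
Expected number = 0.1500 × 200 = 30.00 ≈ 30.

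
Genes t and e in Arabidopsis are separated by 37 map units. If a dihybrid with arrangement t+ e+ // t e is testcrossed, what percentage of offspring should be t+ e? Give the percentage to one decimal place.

A map distance of 37 map units corresponds to a recombination frequency of 0.370.
The F1 is t+ e+ / t e, so t+ e is a recombinant gamete class with expected frequency r/2 = 0.370/2 = 0.1850.
That is 0.1850 = 18.5% of the progeny.

18.5%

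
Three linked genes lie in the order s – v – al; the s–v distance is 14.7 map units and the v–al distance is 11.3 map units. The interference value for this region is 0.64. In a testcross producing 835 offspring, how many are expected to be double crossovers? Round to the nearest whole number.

Map distances give recombination frequencies of 0.147 and 0.113 for the two intervals.
With interference 0.64 (so coincidence = 0.36), expected double-crossover frequency = 0.147 × 0.113 × 0.36 = 0.00598.
Expected number = 0.00598 × 835 = 4.99 ≈ 5.

5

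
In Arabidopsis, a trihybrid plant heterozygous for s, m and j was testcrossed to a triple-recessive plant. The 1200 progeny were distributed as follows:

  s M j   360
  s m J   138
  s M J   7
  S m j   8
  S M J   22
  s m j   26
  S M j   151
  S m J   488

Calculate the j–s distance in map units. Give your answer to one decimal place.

25.3 map units

The two most frequent reciprocal classes, S m J and s M j, are the parental types, so the F1 was S m J / s M j.
The two rarest classes, S m j and s M J, are the double crossovers. Comparing them with the parentals, only the j allele has switched, so j is the middle locus and the order is m – j – s.
Crossovers in the j–s interval produce the single-crossover classes s m J and S M j (138 + 151 = 289) plus the double crossovers (15).
RF(j–s) = (289 + 15) / 1200 = 304/1200 = 0.2533 → 25.3 map units.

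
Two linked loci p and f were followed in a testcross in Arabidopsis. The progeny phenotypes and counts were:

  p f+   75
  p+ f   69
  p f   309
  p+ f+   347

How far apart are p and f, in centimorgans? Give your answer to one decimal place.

The two most frequent classes, p+ f+ (347) and p f (309), are the parental types, so the F1 was p+ f+ / p f.
The recombinant classes are p+ f and p f+: 69 + 75 = 144.
Recombination frequency = 144/800 = 0.1800 ≈ 18.0%, i.e. 18.0 centimorgans.

18.0 centimorgans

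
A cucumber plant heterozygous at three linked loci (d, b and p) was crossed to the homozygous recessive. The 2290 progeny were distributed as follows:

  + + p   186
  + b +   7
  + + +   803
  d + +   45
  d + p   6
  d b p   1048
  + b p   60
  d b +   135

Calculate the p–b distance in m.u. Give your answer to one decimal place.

14.6 m.u.

The two most frequent reciprocal classes, + + + and d b p, are the parental types, so the F1 was + + + / d b p.
The two rarest classes, + b + and d + p, are the double crossovers. Comparing them with the parentals, only the b allele has switched, so b is the middle locus and the order is p – b – d.
Crossovers in the p–b interval produce the single-crossover classes + + p and d b + (186 + 135 = 321) plus the double crossovers (13).
RF(p–b) = (321 + 13) / 2290 = 334/2290 = 0.1459 → 14.6 m.u.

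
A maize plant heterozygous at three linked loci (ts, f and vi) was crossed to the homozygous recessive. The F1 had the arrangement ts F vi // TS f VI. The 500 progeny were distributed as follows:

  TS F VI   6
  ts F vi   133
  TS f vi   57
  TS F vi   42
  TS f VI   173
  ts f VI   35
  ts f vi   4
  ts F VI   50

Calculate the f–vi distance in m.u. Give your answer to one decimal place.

The two rarest classes, ts f vi and TS F VI, are the double crossovers. Comparing them with the parentals, only the f allele has switched, so f is the middle locus and the order is vi – f – ts.
Crossovers in the vi–f interval produce the single-crossover classes ts F VI and TS f vi (50 + 57 = 107) plus the double crossovers (10).
RF(vi–f) = (107 + 10) / 500 = 117/500 = 0.2340 → 23.4 m.u.

23.4 m.u.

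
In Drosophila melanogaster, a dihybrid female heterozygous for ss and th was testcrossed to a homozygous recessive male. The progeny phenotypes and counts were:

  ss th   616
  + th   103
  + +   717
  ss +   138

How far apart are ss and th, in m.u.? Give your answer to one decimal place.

15.3 m.u.

The two most frequent classes, + + (717) and ss th (616), are the parental types, so the F1 was + + / ss th.
The recombinant classes are + th and ss +: 103 + 138 = 241.
Recombination frequency = 241/1574 = 0.1531 ≈ 15.3%, i.e. 15.3 m.u.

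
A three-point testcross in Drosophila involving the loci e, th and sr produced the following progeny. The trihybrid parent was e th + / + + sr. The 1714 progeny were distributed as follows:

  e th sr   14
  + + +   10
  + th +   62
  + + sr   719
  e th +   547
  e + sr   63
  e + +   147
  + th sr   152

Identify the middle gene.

sr

The two rarest classes, e th sr and + + +, are the double crossovers. Comparing them with the parentals, only the sr allele has switched, so sr is the middle locus and the order is th – sr – e.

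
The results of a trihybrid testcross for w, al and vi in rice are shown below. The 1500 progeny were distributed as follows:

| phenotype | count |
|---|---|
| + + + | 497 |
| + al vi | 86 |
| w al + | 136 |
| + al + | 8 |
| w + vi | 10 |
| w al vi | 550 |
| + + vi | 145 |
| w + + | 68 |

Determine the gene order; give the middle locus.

al

The two most frequent reciprocal classes, + + + and w al vi, are the parental types, so the F1 was + + + / w al vi.
The two rarest classes, + al + and w + vi, are the double crossovers. Comparing them with the parentals, only the al allele has switched, so al is the middle locus and the order is vi – al – w.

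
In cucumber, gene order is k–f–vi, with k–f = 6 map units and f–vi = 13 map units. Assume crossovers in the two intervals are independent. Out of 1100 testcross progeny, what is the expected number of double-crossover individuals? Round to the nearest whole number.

9

Map distances give recombination frequencies of 0.060 and 0.130 for the two intervals.
With no interference, expected double-crossover frequency = 0.060 × 0.130 = 0.00780.
Expected number = 0.00780 × 1100 = 8.58 ≈ 9.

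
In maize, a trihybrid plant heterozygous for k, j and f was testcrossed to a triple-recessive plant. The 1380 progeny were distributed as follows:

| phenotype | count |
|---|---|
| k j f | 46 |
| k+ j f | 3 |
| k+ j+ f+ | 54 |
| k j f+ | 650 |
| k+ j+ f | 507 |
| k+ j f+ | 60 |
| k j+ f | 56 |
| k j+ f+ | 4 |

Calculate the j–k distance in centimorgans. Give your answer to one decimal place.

8.9 centimorgans

The two most frequent reciprocal classes, k j f+ and k+ j+ f, are the parental types, so the F1 was k j f+ / k+ j+ f.
The two rarest classes, k j+ f+ and k+ j f, are the double crossovers. Comparing them with the parentals, only the j allele has switched, so j is the middle locus and the order is f – j – k.
Crossovers in the j–k interval produce the single-crossover classes k+ j f+ and k j+ f (60 + 56 = 116) plus the double crossovers (7).
RF(j–k) = (116 + 7) / 1380 = 123/1380 = 0.0891 → 8.9 centimorgans.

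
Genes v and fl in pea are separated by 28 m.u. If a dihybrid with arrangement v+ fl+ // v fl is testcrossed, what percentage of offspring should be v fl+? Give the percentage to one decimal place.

14.0%

A map distance of 28 m.u. corresponds to a recombination frequency of 0.280.
The F1 is v+ fl+ / v fl, so v fl+ is a recombinant gamete class with expected frequency r/2 = 0.280/2 = 0.1400.
That is 0.1400 = 14.0% of the progeny.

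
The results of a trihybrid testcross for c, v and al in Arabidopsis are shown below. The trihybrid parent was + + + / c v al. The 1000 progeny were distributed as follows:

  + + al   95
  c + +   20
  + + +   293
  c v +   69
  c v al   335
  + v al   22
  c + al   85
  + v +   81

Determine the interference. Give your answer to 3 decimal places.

The two rarest classes, c + + and + v al, are the double crossovers. Comparing them with the parentals, only the c allele has switched, so c is the middle locus and the order is al – c – v.
al–c: (164 + 42)/1000 = 0.2060; c–v: (166 + 42)/1000 = 0.2080.
Expected DCO frequency = 0.2060 × 0.2080 ≈ 0.04285; observed = 42/1000 ≈ 0.04200.
Coefficient of coincidence = 0.04200/0.04285 ≈ 0.980; interference = 1 − 0.980 = 0.020.

0.020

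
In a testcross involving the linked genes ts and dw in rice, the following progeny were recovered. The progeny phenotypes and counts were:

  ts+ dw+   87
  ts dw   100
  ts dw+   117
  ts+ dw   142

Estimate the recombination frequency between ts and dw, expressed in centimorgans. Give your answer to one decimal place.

The two most frequent classes, ts+ dw (142) and ts dw+ (117), are the parental types, so the F1 was ts+ dw / ts dw+.
The recombinant classes are ts+ dw+ and ts dw: 87 + 100 = 187.
Recombination frequency = 187/446 = 0.4193 ≈ 41.9%, i.e. 41.9 centimorgans.

41.9 centimorgans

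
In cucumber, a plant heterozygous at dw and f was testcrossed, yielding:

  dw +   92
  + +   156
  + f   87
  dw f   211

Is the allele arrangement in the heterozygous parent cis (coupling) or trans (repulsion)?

The two most frequent classes are + + (156) and dw f (211); these are the parental (non-recombinant) types.
So the F1 carried + + on one chromosome and dw f on the other — the recessive alleles are on the same chromosome (cis / coupling).

cis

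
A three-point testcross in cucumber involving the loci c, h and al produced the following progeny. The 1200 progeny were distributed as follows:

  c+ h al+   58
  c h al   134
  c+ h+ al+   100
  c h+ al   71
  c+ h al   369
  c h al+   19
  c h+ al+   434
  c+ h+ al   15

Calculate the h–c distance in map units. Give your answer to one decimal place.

22.3 map units

The two most frequent reciprocal classes, c+ h al and c h+ al+, are the parental types, so the F1 was c+ h al / c h+ al+.
The two rarest classes, c+ h+ al and c h al+, are the double crossovers. Comparing them with the parentals, only the h allele has switched, so h is the middle locus and the order is c – h – al.
Crossovers in the c–h interval produce the single-crossover classes c h al and c+ h+ al+ (134 + 100 = 234) plus the double crossovers (34).
RF(c–h) = (234 + 34) / 1200 = 268/1200 = 0.2233 → 22.3 map units.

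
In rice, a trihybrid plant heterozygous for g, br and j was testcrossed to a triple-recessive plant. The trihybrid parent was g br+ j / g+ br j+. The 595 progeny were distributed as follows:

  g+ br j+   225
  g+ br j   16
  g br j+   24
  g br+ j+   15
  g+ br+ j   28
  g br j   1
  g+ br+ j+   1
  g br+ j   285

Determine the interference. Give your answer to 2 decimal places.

0.33

The two rarest classes, g br j and g+ br+ j+, are the double crossovers. Comparing them with the parentals, only the br allele has switched, so br is the middle locus and the order is j – br – g.
j–br: (31 + 2)/595 = 0.0555; br–g: (52 + 2)/595 = 0.0908.
Expected DCO frequency = 0.0555 × 0.0908 ≈ 0.00504; observed = 2/595 ≈ 0.00336.
Coefficient of coincidence = 0.00336/0.00504 ≈ 0.67; interference = 1 − 0.67 = 0.33.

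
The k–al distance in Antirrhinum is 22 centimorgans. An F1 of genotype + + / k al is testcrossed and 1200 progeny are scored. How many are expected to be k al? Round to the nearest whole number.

A map distance of 22 centimorgans corresponds to a recombination frequency of 0.220.
The F1 is + + / k al, so k al is a parental gamete class with expected frequency (1 − r)/2 = 0.780/2 = 0.3900.
Expected number = 0.3900 × 1200 = 468.00 ≈ 468.

468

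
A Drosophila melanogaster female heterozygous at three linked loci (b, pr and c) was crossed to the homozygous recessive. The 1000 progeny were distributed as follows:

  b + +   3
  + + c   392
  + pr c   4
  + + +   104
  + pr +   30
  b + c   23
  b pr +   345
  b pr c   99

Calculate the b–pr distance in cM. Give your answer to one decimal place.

The two most frequent reciprocal classes, b pr + and + + c, are the parental types, so the F1 was b pr + / + + c.
The two rarest classes, b + + and + pr c, are the double crossovers. Comparing them with the parentals, only the pr allele has switched, so pr is the middle locus and the order is b – pr – c.
Crossovers in the b–pr interval produce the single-crossover classes + pr + and b + c (30 + 23 = 53) plus the double crossovers (7).
RF(b–pr) = (53 + 7) / 1000 = 60/1000 = 0.0600 → 6.0 cM.

6.0 cM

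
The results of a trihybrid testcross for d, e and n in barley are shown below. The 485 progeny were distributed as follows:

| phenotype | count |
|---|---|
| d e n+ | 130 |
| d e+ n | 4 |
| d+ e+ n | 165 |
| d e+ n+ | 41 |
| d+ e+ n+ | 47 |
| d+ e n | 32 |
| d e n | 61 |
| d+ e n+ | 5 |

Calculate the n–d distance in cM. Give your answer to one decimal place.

24.1 cM

The two most frequent reciprocal classes, d+ e+ n and d e n+, are the parental types, so the F1 was d+ e+ n / d e n+.
The two rarest classes, d e+ n and d+ e n+, are the double crossovers. Comparing them with the parentals, only the d allele has switched, so d is the middle locus and the order is e – d – n.
Crossovers in the d–n interval produce the single-crossover classes d+ e+ n+ and d e n (47 + 61 = 108) plus the double crossovers (9).
RF(d–n) = (108 + 9) / 485 = 117/485 = 0.2412 → 24.1 cM.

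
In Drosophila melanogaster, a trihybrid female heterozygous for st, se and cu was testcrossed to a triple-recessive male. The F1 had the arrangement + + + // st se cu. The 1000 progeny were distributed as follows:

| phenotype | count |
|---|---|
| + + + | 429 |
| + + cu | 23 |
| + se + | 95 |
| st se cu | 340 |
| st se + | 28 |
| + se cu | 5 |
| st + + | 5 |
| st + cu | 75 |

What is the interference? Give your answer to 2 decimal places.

0.09

The two rarest classes, st + + and + se cu, are the double crossovers. Comparing them with the parentals, only the st allele has switched, so st is the middle locus and the order is se – st – cu.
se–st: (170 + 10)/1000 = 0.1800; st–cu: (51 + 10)/1000 = 0.0610.
Expected DCO frequency = 0.1800 × 0.0610 ≈ 0.01098; observed = 10/1000 ≈ 0.01000.
Coefficient of coincidence = 0.01000/0.01098 ≈ 0.91; interference = 1 − 0.91 = 0.09.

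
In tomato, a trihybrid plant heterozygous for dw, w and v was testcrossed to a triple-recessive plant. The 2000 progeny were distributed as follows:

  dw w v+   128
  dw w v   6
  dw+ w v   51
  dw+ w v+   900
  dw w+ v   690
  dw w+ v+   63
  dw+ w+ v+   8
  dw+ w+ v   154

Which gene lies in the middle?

The two most frequent reciprocal classes, dw w+ v and dw+ w v+, are the parental types, so the F1 was dw w+ v / dw+ w v+.
The two rarest classes, dw w v and dw+ w+ v+, are the double crossovers. Comparing them with the parentals, only the w allele has switched, so w is the middle locus and the order is v – w – dw.

w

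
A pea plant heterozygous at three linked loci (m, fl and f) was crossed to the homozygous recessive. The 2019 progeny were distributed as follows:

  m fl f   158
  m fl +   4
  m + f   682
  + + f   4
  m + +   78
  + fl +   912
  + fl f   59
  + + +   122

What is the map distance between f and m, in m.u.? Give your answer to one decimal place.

7.2 m.u.

The two most frequent reciprocal classes, + fl + and m + f, are the parental types, so the F1 was + fl + / m + f.
The two rarest classes, m fl + and + + f, are the double crossovers. Comparing them with the parentals, only the m allele has switched, so m is the middle locus and the order is f – m – fl.
Crossovers in the f–m interval produce the single-crossover classes + fl f and m + + (59 + 78 = 137) plus the double crossovers (8).
RF(f–m) = (137 + 8) / 2019 = 145/2019 = 0.0718 → 7.2 m.u.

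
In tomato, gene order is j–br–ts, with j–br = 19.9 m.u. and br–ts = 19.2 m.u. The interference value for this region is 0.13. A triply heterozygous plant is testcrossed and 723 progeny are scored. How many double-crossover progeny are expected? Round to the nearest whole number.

24

Map distances give recombination frequencies of 0.199 and 0.192 for the two intervals.
With interference 0.13 (so coincidence = 0.87), expected double-crossover frequency = 0.199 × 0.192 × 0.87 = 0.03324.
Expected number = 0.03324 × 723 = 24.03 ≈ 24.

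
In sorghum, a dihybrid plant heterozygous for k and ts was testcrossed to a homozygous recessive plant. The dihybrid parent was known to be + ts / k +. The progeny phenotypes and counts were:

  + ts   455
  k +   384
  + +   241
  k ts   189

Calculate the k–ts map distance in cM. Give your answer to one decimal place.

33.9 cM

The recombinant classes are + + and k ts: 241 + 189 = 430.
Recombination frequency = 430/1269 = 0.3388 ≈ 33.9%, i.e. 33.9 cM.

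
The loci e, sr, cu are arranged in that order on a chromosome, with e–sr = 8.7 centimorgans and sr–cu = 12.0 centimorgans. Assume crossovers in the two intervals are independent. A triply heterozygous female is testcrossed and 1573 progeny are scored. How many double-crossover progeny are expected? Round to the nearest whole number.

16

Map distances give recombination frequencies of 0.087 and 0.120 for the two intervals.
With no interference, expected double-crossover frequency = 0.087 × 0.120 = 0.01044.
Expected number = 0.01044 × 1573 = 16.42 ≈ 16.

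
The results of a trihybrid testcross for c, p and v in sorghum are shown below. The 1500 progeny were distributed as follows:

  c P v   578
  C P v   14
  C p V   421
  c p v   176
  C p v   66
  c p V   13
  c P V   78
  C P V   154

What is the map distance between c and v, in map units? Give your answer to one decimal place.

11.4 map units

The two most frequent reciprocal classes, c P v and C p V, are the parental types, so the F1 was c P v / C p V.
The two rarest classes, C P v and c p V, are the double crossovers. Comparing them with the parentals, only the c allele has switched, so c is the middle locus and the order is p – c – v.
Crossovers in the c–v interval produce the single-crossover classes c P V and C p v (78 + 66 = 144) plus the double crossovers (27).
RF(c–v) = (144 + 27) / 1500 = 171/1500 = 0.1140 → 11.4 map units.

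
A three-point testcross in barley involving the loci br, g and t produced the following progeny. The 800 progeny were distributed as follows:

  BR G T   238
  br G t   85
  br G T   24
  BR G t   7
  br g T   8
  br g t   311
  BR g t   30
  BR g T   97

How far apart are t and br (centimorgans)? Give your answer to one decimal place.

The two most frequent reciprocal classes, BR G T and br g t, are the parental types, so the F1 was BR G T / br g t.
The two rarest classes, BR G t and br g T, are the double crossovers. Comparing them with the parentals, only the t allele has switched, so t is the middle locus and the order is g – t – br.
Crossovers in the t–br interval produce the single-crossover classes br G T and BR g t (24 + 30 = 54) plus the double crossovers (15).
RF(t–br) = (54 + 15) / 800 = 69/800 = 0.0862 → 8.6 centimorgans.

8.6 centimorgans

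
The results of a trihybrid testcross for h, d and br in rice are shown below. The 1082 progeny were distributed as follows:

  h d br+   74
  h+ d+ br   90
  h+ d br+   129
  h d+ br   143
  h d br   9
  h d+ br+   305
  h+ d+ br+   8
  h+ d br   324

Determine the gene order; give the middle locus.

h

The two most frequent reciprocal classes, h+ d br and h d+ br+, are the parental types, so the F1 was h+ d br / h d+ br+.
The two rarest classes, h d br and h+ d+ br+, are the double crossovers. Comparing them with the parentals, only the h allele has switched, so h is the middle locus and the order is d – h – br.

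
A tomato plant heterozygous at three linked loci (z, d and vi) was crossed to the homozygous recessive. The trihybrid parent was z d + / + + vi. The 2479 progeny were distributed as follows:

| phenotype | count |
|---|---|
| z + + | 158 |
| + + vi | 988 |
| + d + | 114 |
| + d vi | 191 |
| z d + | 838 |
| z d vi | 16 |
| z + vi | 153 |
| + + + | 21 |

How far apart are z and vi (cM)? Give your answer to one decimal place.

The two rarest classes, z d vi and + + +, are the double crossovers. Comparing them with the parentals, only the vi allele has switched, so vi is the middle locus and the order is z – vi – d.
Crossovers in the z–vi interval produce the single-crossover classes + d + and z + vi (114 + 153 = 267) plus the double crossovers (37).
RF(z–vi) = (267 + 37) / 2479 = 304/2479 = 0.1226 → 12.3 cM.

12.3 cM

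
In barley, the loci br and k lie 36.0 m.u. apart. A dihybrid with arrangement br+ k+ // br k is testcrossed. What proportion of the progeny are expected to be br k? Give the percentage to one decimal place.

A map distance of 36.0 m.u. corresponds to a recombination frequency of 0.360.
The F1 is br+ k+ / br k, so br k is a parental gamete class with expected frequency (1 − r)/2 = 0.640/2 = 0.3200.
That is 0.3200 = 32.0% of the progeny.

32.0%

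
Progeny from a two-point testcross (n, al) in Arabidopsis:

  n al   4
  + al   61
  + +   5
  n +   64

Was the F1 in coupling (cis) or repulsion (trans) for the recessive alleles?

The two most frequent classes are + al (61) and n + (64); these are the parental (non-recombinant) types.
So the F1 carried + al on one chromosome and n + on the other — the recessive alleles are on opposite chromosomes (trans / repulsion).

trans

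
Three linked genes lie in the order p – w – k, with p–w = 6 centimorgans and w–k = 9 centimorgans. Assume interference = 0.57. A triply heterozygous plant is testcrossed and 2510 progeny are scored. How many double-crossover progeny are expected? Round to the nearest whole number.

Map distances give recombination frequencies of 0.060 and 0.090 for the two intervals.
With interference 0.57 (so coincidence = 0.43), expected double-crossover frequency = 0.060 × 0.090 × 0.43 = 0.00232.
Expected number = 0.00232 × 2510 = 5.83 ≈ 6.

6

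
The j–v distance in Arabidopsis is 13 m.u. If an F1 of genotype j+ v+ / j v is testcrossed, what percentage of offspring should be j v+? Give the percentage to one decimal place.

A map distance of 13 m.u. corresponds to a recombination frequency of 0.130.
The F1 is j+ v+ / j v, so j v+ is a recombinant gamete class with expected frequency r/2 = 0.130/2 = 0.0650.
That is 0.0650 = 6.5% of the progeny.

6.5%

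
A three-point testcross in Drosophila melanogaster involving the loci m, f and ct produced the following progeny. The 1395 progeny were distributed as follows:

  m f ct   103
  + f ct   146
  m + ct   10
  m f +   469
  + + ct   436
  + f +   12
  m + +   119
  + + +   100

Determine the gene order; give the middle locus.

The two most frequent reciprocal classes, m f + and + + ct, are the parental types, so the F1 was m f + / + + ct.
The two rarest classes, + f + and m + ct, are the double crossovers. Comparing them with the parentals, only the m allele has switched, so m is the middle locus and the order is f – m – ct.

m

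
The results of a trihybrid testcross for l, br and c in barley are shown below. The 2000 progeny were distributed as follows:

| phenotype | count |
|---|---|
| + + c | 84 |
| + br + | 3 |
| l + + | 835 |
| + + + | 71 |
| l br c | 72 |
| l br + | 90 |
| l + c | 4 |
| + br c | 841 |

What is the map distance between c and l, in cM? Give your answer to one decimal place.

7.5 cM

The two most frequent reciprocal classes, + br c and l + +, are the parental types, so the F1 was + br c / l + +.
The two rarest classes, + br + and l + c, are the double crossovers. Comparing them with the parentals, only the c allele has switched, so c is the middle locus and the order is l – c – br.
Crossovers in the l–c interval produce the single-crossover classes l br c and + + + (72 + 71 = 143) plus the double crossovers (7).
RF(l–c) = (143 + 7) / 2000 = 150/2000 = 0.0750 → 7.5 cM.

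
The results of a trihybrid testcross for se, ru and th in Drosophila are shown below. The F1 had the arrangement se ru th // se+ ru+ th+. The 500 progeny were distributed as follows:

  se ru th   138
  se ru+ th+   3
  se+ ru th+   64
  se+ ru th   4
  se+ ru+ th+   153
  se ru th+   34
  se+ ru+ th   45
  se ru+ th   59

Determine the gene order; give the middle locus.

se

The two rarest classes, se+ ru th and se ru+ th+, are the double crossovers. Comparing them with the parentals, only the se allele has switched, so se is the middle locus and the order is th – se – ru.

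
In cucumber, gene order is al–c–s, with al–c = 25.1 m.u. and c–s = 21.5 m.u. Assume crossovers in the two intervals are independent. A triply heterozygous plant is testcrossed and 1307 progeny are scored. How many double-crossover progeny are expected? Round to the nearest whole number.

Map distances give recombination frequencies of 0.251 and 0.215 for the two intervals.
With no interference, expected double-crossover frequency = 0.251 × 0.215 = 0.05396.
Expected number = 0.05396 × 1307 = 70.53 ≈ 71.

71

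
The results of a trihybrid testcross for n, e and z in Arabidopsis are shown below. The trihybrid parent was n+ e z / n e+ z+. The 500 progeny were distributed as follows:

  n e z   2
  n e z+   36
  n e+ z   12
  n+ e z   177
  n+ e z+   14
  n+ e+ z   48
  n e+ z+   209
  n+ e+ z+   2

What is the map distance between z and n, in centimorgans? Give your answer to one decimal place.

The two rarest classes, n e z and n+ e+ z+, are the double crossovers. Comparing them with the parentals, only the n allele has switched, so n is the middle locus and the order is z – n – e.
Crossovers in the z–n interval produce the single-crossover classes n+ e z+ and n e+ z (14 + 12 = 26) plus the double crossovers (4).
RF(z–n) = (26 + 4) / 500 = 30/500 = 0.0600 → 6.0 centimorgans.

6.0 centimorgans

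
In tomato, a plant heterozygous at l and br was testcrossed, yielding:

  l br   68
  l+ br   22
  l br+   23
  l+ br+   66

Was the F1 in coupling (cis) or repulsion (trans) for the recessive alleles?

cis

The two most frequent classes are l+ br+ (66) and l br (68); these are the parental (non-recombinant) types.
So the F1 carried l+ br+ on one chromosome and l br on the other — the recessive alleles are on the same chromosome (cis / coupling).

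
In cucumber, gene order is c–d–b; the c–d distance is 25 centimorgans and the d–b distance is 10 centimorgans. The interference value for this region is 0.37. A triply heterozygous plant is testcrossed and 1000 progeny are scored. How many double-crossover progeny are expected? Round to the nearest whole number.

16

Map distances give recombination frequencies of 0.250 and 0.100 for the two intervals.
With interference 0.37 (so coincidence = 0.63), expected double-crossover frequency = 0.250 × 0.100 × 0.63 = 0.01575.
Expected number = 0.01575 × 1000 = 15.75 ≈ 16.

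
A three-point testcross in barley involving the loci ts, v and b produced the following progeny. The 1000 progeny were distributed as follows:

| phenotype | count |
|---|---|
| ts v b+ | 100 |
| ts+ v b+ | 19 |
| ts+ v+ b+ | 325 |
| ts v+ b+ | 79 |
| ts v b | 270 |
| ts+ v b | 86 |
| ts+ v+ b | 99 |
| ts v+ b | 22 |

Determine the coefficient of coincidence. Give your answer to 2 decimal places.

0.83

The two most frequent reciprocal classes, ts+ v+ b+ and ts v b, are the parental types, so the F1 was ts+ v+ b+ / ts v b.
The two rarest classes, ts+ v b+ and ts v+ b, are the double crossovers. Comparing them with the parentals, only the v allele has switched, so v is the middle locus and the order is ts – v – b.
ts–v: (165 + 41)/1000 = 0.2060; v–b: (199 + 41)/1000 = 0.2400.
Expected DCO frequency = 0.2060 × 0.2400 ≈ 0.04944; observed = 41/1000 ≈ 0.04100.
Coefficient of coincidence = 0.04100/0.04944 ≈ 0.83.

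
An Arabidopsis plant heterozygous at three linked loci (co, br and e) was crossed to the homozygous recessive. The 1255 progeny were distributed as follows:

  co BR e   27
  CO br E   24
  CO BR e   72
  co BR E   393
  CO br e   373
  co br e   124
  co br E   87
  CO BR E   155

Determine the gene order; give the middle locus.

e

The two most frequent reciprocal classes, CO br e and co BR E, are the parental types, so the F1 was CO br e / co BR E.
The two rarest classes, CO br E and co BR e, are the double crossovers. Comparing them with the parentals, only the e allele has switched, so e is the middle locus and the order is br – e – co.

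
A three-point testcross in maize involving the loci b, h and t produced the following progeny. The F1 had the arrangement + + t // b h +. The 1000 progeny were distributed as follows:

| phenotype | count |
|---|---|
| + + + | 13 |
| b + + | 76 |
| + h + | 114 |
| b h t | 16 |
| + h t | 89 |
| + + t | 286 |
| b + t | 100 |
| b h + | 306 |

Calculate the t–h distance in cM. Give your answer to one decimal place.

The two rarest classes, + + + and b h t, are the double crossovers. Comparing them with the parentals, only the t allele has switched, so t is the middle locus and the order is b – t – h.
Crossovers in the t–h interval produce the single-crossover classes + h t and b + + (89 + 76 = 165) plus the double crossovers (29).
RF(t–h) = (165 + 29) / 1000 = 194/1000 = 0.1940 → 19.4 cM.

19.4 cM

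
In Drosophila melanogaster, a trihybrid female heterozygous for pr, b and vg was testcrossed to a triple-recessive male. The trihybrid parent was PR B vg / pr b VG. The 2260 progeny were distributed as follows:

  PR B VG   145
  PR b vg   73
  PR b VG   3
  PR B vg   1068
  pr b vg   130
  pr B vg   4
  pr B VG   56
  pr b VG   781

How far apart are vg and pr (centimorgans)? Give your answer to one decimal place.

The two rarest classes, pr B vg and PR b VG, are the double crossovers. Comparing them with the parentals, only the pr allele has switched, so pr is the middle locus and the order is b – pr – vg.
Crossovers in the pr–vg interval produce the single-crossover classes PR B VG and pr b vg (145 + 130 = 275) plus the double crossovers (7).
RF(pr–vg) = (275 + 7) / 2260 = 282/2260 = 0.1248 → 12.5 centimorgans.

12.5 centimorgans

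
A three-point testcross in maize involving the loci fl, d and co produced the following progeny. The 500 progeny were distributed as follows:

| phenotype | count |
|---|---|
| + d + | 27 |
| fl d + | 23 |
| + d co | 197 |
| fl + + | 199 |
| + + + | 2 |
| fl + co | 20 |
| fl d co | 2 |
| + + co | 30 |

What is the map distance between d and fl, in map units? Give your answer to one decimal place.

11.4 map units

The two most frequent reciprocal classes, + d co and fl + +, are the parental types, so the F1 was + d co / fl + +.
The two rarest classes, fl d co and + + +, are the double crossovers. Comparing them with the parentals, only the fl allele has switched, so fl is the middle locus and the order is co – fl – d.
Crossovers in the fl–d interval produce the single-crossover classes + + co and fl d + (30 + 23 = 53) plus the double crossovers (4).
RF(fl–d) = (53 + 4) / 500 = 57/500 = 0.1140 → 11.4 map units.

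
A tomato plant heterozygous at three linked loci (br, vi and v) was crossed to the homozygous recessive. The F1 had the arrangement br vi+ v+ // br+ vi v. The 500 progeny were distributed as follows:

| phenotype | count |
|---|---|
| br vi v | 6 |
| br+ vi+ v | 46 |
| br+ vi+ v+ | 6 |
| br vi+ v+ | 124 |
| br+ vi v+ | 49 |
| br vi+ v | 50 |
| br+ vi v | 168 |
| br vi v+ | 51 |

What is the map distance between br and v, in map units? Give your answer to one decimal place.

22.2 map units

The two rarest classes, br+ vi+ v+ and br vi v, are the double crossovers. Comparing them with the parentals, only the br allele has switched, so br is the middle locus and the order is vi – br – v.
Crossovers in the br–v interval produce the single-crossover classes br vi+ v and br+ vi v+ (50 + 49 = 99) plus the double crossovers (12).
RF(br–v) = (99 + 12) / 500 = 111/500 = 0.2220 → 22.2 map units.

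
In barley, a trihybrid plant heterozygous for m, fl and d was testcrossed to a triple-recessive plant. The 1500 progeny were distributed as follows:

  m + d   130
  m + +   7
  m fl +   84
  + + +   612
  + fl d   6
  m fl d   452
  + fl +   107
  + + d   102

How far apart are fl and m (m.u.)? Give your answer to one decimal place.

16.7 m.u.

The two most frequent reciprocal classes, + + + and m fl d, are the parental types, so the F1 was + + + / m fl d.
The two rarest classes, m + + and + fl d, are the double crossovers. Comparing them with the parentals, only the m allele has switched, so m is the middle locus and the order is d – m – fl.
Crossovers in the m–fl interval produce the single-crossover classes + fl + and m + d (107 + 130 = 237) plus the double crossovers (13).
RF(m–fl) = (237 + 13) / 1500 = 250/1500 = 0.1667 → 16.7 m.u.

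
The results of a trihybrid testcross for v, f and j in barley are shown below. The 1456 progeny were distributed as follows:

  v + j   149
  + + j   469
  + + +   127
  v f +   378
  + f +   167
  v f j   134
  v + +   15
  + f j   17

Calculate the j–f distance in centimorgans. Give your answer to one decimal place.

The two most frequent reciprocal classes, + + j and v f +, are the parental types, so the F1 was + + j / v f +.
The two rarest classes, + f j and v + +, are the double crossovers. Comparing them with the parentals, only the f allele has switched, so f is the middle locus and the order is v – f – j.
Crossovers in the f–j interval produce the single-crossover classes + + + and v f j (127 + 134 = 261) plus the double crossovers (32).
RF(f–j) = (261 + 32) / 1456 = 293/1456 = 0.2012 → 20.1 centimorgans.

20.1 centimorgans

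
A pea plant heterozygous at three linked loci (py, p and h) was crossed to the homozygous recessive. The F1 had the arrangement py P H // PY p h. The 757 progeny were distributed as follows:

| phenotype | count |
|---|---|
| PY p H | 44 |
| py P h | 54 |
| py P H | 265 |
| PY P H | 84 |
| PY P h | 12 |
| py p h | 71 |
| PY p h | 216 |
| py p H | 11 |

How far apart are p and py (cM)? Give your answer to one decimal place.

The two rarest classes, py p H and PY P h, are the double crossovers. Comparing them with the parentals, only the p allele has switched, so p is the middle locus and the order is py – p – h.
Crossovers in the py–p interval produce the single-crossover classes PY P H and py p h (84 + 71 = 155) plus the double crossovers (23).
RF(py–p) = (155 + 23) / 757 = 178/757 = 0.2351 → 23.5 cM.

23.5 cM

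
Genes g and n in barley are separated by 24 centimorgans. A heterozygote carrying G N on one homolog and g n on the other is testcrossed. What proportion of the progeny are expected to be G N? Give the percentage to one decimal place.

A map distance of 24 centimorgans corresponds to a recombination frequency of 0.240.
The F1 is G N / g n, so G N is a parental gamete class with expected frequency (1 − r)/2 = 0.760/2 = 0.3800.
That is 0.3800 = 38.0% of the progeny.

38.0%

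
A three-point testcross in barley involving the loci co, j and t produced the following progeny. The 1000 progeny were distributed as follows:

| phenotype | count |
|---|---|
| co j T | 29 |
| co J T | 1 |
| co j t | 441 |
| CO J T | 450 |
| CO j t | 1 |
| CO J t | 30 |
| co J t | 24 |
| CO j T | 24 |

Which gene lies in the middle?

The two most frequent reciprocal classes, co j t and CO J T, are the parental types, so the F1 was co j t / CO J T.
The two rarest classes, CO j t and co J T, are the double crossovers. Comparing them with the parentals, only the co allele has switched, so co is the middle locus and the order is j – co – t.

co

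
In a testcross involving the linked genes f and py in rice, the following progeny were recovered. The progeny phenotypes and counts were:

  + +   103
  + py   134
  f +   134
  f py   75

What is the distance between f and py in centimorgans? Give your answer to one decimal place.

The two most frequent classes, + py (134) and f + (134), are the parental types, so the F1 was + py / f +.
The recombinant classes are + + and f py: 103 + 75 = 178.
Recombination frequency = 178/446 = 0.3991 ≈ 39.9%, i.e. 39.9 centimorgans.

39.9 centimorgans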